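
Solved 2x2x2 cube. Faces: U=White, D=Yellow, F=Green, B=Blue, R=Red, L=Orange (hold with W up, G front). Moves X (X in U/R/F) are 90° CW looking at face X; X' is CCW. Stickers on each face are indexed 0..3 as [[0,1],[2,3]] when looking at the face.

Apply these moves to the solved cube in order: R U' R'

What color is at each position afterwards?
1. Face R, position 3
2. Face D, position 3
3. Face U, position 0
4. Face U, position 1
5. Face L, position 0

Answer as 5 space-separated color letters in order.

Answer: R Y G W W

Derivation:
After move 1 (R): R=RRRR U=WGWG F=GYGY D=YBYB B=WBWB
After move 2 (U'): U=GGWW F=OOGY R=GYRR B=RRWB L=WBOO
After move 3 (R'): R=YRGR U=GWWR F=OGGW D=YOYY B=BRBB
Query 1: R[3] = R
Query 2: D[3] = Y
Query 3: U[0] = G
Query 4: U[1] = W
Query 5: L[0] = W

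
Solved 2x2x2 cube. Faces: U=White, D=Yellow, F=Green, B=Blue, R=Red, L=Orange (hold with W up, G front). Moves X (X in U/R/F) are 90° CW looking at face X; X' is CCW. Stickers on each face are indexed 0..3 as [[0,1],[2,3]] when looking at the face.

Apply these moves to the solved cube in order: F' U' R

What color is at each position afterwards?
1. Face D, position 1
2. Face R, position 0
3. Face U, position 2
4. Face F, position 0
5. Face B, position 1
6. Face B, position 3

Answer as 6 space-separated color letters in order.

Answer: B Y W O R B

Derivation:
After move 1 (F'): F=GGGG U=WWRR R=YRYR D=OOYY L=OWOW
After move 2 (U'): U=WRWR F=OWGG R=GGYR B=YRBB L=BBOW
After move 3 (R): R=YGRG U=WWWG F=OOGY D=OBYY B=RRRB
Query 1: D[1] = B
Query 2: R[0] = Y
Query 3: U[2] = W
Query 4: F[0] = O
Query 5: B[1] = R
Query 6: B[3] = B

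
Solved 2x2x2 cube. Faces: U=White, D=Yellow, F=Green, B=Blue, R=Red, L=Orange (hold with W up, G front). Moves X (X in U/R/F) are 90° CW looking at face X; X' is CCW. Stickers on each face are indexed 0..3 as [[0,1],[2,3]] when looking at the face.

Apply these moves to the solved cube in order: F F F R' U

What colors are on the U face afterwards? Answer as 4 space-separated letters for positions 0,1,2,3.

After move 1 (F): F=GGGG U=WWOO R=WRWR D=RRYY L=OYOY
After move 2 (F): F=GGGG U=WWYY R=OROR D=WWYY L=OROR
After move 3 (F): F=GGGG U=WWRR R=YRYR D=OOYY L=OWOW
After move 4 (R'): R=RRYY U=WBRB F=GWGR D=OGYG B=YBOB
After move 5 (U): U=RWBB F=RRGR R=YBYY B=OWOB L=GWOW
Query: U face = RWBB

Answer: R W B B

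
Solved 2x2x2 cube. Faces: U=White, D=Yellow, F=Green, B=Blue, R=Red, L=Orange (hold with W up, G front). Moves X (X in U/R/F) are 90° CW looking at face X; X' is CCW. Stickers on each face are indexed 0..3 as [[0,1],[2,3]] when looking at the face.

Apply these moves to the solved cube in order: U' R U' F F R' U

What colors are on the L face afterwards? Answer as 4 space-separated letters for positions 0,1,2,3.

After move 1 (U'): U=WWWW F=OOGG R=GGRR B=RRBB L=BBOO
After move 2 (R): R=RGRG U=WOWG F=OYGY D=YBYR B=WRWB
After move 3 (U'): U=OGWW F=BBGY R=OYRG B=RGWB L=WROO
After move 4 (F): F=GBYB U=OGOR R=WYWG D=ROYR L=WYOB
After move 5 (F): F=YGBB U=OGBY R=OYRG D=WWYR L=WROO
After move 6 (R'): R=YGOR U=OWBR F=YGBY D=WGYB B=RGWB
After move 7 (U): U=BORW F=YGBY R=RGOR B=WRWB L=YGOO
Query: L face = YGOO

Answer: Y G O O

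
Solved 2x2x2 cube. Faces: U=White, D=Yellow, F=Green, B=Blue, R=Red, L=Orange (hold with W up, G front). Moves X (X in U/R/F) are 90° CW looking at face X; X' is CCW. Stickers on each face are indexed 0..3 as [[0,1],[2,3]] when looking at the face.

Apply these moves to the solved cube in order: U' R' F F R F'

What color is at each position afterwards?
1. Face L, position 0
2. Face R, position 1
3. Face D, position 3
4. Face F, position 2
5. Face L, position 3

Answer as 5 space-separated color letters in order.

After move 1 (U'): U=WWWW F=OOGG R=GGRR B=RRBB L=BBOO
After move 2 (R'): R=GRGR U=WBWR F=OWGW D=YOYG B=YRYB
After move 3 (F): F=GOWW U=WBOB R=WRRR D=GGYG L=BYOO
After move 4 (F): F=WGWO U=WBOY R=ORBR D=RWYG L=BGOG
After move 5 (R): R=BORR U=WGOO F=WWWG D=RYYY B=YRBB
After move 6 (F'): F=WGWW U=WGBR R=YORR D=GGYY L=BOOO
Query 1: L[0] = B
Query 2: R[1] = O
Query 3: D[3] = Y
Query 4: F[2] = W
Query 5: L[3] = O

Answer: B O Y W O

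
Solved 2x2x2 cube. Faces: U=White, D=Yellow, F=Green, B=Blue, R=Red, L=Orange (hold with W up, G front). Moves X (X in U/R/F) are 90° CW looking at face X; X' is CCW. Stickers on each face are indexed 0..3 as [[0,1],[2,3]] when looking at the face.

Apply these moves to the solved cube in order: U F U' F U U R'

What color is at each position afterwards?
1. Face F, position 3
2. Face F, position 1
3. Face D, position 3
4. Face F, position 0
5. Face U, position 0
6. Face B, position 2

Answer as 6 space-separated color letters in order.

Answer: W Y Y W O G

Derivation:
After move 1 (U): U=WWWW F=RRGG R=BBRR B=OOBB L=GGOO
After move 2 (F): F=GRGR U=WWOG R=WBWR D=RBYY L=GYOY
After move 3 (U'): U=WGWO F=GYGR R=GRWR B=WBBB L=OOOY
After move 4 (F): F=GGRY U=WGYO R=WROR D=WGYY L=OROB
After move 5 (U): U=YWOG F=WRRY R=WBOR B=ORBB L=GGOB
After move 6 (U): U=OYGW F=WBRY R=OROR B=GGBB L=WROB
After move 7 (R'): R=RROO U=OBGG F=WYRW D=WBYY B=YGGB
Query 1: F[3] = W
Query 2: F[1] = Y
Query 3: D[3] = Y
Query 4: F[0] = W
Query 5: U[0] = O
Query 6: B[2] = G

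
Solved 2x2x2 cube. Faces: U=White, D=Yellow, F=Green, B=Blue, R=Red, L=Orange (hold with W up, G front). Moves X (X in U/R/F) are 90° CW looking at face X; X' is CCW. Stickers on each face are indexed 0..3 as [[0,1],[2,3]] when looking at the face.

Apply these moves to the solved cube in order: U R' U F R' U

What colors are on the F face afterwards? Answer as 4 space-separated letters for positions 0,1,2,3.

After move 1 (U): U=WWWW F=RRGG R=BBRR B=OOBB L=GGOO
After move 2 (R'): R=BRBR U=WBWO F=RWGW D=YRYG B=YOYB
After move 3 (U): U=WWOB F=BRGW R=YOBR B=GGYB L=RWOO
After move 4 (F): F=GBWR U=WWOW R=OOBR D=BYYG L=RYOR
After move 5 (R'): R=OROB U=WYOG F=GWWW D=BBYR B=GGYB
After move 6 (U): U=OWGY F=ORWW R=GGOB B=RYYB L=GWOR
Query: F face = ORWW

Answer: O R W W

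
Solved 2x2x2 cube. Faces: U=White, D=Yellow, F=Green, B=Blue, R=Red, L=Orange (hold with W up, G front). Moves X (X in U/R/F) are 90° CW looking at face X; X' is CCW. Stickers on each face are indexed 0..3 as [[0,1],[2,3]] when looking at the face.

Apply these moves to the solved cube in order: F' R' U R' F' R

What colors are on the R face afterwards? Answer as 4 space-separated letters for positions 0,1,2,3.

Answer: O R Y Y

Derivation:
After move 1 (F'): F=GGGG U=WWRR R=YRYR D=OOYY L=OWOW
After move 2 (R'): R=RRYY U=WBRB F=GWGR D=OGYG B=YBOB
After move 3 (U): U=RWBB F=RRGR R=YBYY B=OWOB L=GWOW
After move 4 (R'): R=BYYY U=ROBO F=RWGB D=ORYR B=GWGB
After move 5 (F'): F=WBRG U=ROBY R=RYOY D=WWYR L=GOOB
After move 6 (R): R=ORYY U=RBBG F=WWRR D=WGYG B=YWOB
Query: R face = ORYY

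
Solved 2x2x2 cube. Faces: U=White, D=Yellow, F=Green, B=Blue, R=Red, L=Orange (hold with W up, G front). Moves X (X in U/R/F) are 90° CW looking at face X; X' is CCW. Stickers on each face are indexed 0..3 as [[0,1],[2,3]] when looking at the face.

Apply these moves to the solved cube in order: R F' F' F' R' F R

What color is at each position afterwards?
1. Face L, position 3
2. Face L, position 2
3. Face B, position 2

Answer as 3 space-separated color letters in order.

After move 1 (R): R=RRRR U=WGWG F=GYGY D=YBYB B=WBWB
After move 2 (F'): F=YYGG U=WGRR R=BRYR D=OOYB L=OGOW
After move 3 (F'): F=YGYG U=WGBY R=OROR D=GWYB L=OROR
After move 4 (F'): F=GGYY U=WGOO R=WRGR D=RRYB L=OYOB
After move 5 (R'): R=RRWG U=WWOW F=GGYO D=RGYY B=BBRB
After move 6 (F): F=YGOG U=WWBY R=ORWG D=WRYY L=OROG
After move 7 (R): R=WOGR U=WGBG F=YROY D=WRYB B=YBWB
Query 1: L[3] = G
Query 2: L[2] = O
Query 3: B[2] = W

Answer: G O W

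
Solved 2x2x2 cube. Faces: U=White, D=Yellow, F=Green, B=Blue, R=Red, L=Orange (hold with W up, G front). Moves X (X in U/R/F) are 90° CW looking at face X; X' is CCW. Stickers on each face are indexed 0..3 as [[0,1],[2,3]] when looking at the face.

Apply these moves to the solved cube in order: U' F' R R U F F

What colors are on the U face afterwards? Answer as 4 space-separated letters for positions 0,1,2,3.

After move 1 (U'): U=WWWW F=OOGG R=GGRR B=RRBB L=BBOO
After move 2 (F'): F=OGOG U=WWGR R=YGYR D=BOYY L=BWOW
After move 3 (R): R=YYRG U=WGGG F=OOOY D=BBYR B=RRWB
After move 4 (R): R=RYGY U=WOGY F=OBOR D=BWYR B=GRGB
After move 5 (U): U=GWYO F=RYOR R=GRGY B=BWGB L=OBOW
After move 6 (F): F=ORRY U=GWWB R=YROY D=GGYR L=OBOW
After move 7 (F): F=ROYR U=GWWB R=WRBY D=OYYR L=OGOG
Query: U face = GWWB

Answer: G W W B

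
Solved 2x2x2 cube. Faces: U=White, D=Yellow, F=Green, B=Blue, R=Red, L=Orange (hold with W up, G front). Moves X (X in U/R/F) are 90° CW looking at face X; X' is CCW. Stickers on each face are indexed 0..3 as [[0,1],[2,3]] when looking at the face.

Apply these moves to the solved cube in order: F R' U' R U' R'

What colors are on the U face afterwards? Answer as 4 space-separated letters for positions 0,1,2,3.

Answer: Y B B W

Derivation:
After move 1 (F): F=GGGG U=WWOO R=WRWR D=RRYY L=OYOY
After move 2 (R'): R=RRWW U=WBOB F=GWGO D=RGYG B=YBRB
After move 3 (U'): U=BBWO F=OYGO R=GWWW B=RRRB L=YBOY
After move 4 (R): R=WGWW U=BYWO F=OGGG D=RRYR B=ORBB
After move 5 (U'): U=YOBW F=YBGG R=OGWW B=WGBB L=OROY
After move 6 (R'): R=GWOW U=YBBW F=YOGW D=RBYG B=RGRB
Query: U face = YBBW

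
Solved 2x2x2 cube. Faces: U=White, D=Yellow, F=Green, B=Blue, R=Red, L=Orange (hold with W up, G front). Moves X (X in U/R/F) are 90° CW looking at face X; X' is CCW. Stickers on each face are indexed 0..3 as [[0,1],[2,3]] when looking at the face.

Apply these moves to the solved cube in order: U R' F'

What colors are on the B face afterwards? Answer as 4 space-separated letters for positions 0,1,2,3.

After move 1 (U): U=WWWW F=RRGG R=BBRR B=OOBB L=GGOO
After move 2 (R'): R=BRBR U=WBWO F=RWGW D=YRYG B=YOYB
After move 3 (F'): F=WWRG U=WBBB R=RRYR D=GOYG L=GOOW
Query: B face = YOYB

Answer: Y O Y B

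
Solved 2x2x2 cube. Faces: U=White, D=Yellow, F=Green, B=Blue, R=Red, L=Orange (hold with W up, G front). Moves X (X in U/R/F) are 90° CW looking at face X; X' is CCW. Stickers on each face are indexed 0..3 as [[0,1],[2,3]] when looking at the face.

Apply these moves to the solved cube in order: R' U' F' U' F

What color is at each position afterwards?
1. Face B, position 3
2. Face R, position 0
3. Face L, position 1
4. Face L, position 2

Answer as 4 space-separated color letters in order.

Answer: B B B O

Derivation:
After move 1 (R'): R=RRRR U=WBWB F=GWGW D=YGYG B=YBYB
After move 2 (U'): U=BBWW F=OOGW R=GWRR B=RRYB L=YBOO
After move 3 (F'): F=OWOG U=BBGR R=GWYR D=BOYG L=YWOW
After move 4 (U'): U=BRBG F=YWOG R=OWYR B=GWYB L=RROW
After move 5 (F): F=OYGW U=BRWR R=BWGR D=YOYG L=RBOO
Query 1: B[3] = B
Query 2: R[0] = B
Query 3: L[1] = B
Query 4: L[2] = O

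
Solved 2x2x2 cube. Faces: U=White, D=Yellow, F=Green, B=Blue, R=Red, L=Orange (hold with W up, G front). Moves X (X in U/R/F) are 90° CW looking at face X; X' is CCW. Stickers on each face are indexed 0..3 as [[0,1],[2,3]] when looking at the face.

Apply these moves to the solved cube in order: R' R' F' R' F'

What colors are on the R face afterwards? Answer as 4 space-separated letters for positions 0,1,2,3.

After move 1 (R'): R=RRRR U=WBWB F=GWGW D=YGYG B=YBYB
After move 2 (R'): R=RRRR U=WYWY F=GBGB D=YWYW B=GBGB
After move 3 (F'): F=BBGG U=WYRR R=WRYR D=OOYW L=OYOW
After move 4 (R'): R=RRWY U=WGRG F=BYGR D=OBYG B=WBOB
After move 5 (F'): F=YRBG U=WGRW R=BROY D=YWYG L=OGOR
Query: R face = BROY

Answer: B R O Y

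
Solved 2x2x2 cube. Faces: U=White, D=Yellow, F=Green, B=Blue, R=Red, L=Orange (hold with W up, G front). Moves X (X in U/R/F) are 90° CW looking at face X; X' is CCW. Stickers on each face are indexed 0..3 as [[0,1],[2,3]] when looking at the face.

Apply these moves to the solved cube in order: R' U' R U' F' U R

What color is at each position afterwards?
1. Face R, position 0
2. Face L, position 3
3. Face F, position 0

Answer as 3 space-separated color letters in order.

After move 1 (R'): R=RRRR U=WBWB F=GWGW D=YGYG B=YBYB
After move 2 (U'): U=BBWW F=OOGW R=GWRR B=RRYB L=YBOO
After move 3 (R): R=RGRW U=BOWW F=OGGG D=YYYR B=WRBB
After move 4 (U'): U=OWBW F=YBGG R=OGRW B=RGBB L=WROO
After move 5 (F'): F=BGYG U=OWOR R=YGYW D=ROYR L=WWOB
After move 6 (U): U=OORW F=YGYG R=RGYW B=WWBB L=BGOB
After move 7 (R): R=YRWG U=OGRG F=YOYR D=RBYW B=WWOB
Query 1: R[0] = Y
Query 2: L[3] = B
Query 3: F[0] = Y

Answer: Y B Y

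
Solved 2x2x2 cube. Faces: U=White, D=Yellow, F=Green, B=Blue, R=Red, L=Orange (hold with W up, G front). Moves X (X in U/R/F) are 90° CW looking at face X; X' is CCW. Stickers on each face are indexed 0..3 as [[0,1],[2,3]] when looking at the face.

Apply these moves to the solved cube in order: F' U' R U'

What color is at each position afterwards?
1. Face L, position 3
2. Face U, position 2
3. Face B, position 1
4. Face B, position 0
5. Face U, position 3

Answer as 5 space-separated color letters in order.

Answer: W W G Y W

Derivation:
After move 1 (F'): F=GGGG U=WWRR R=YRYR D=OOYY L=OWOW
After move 2 (U'): U=WRWR F=OWGG R=GGYR B=YRBB L=BBOW
After move 3 (R): R=YGRG U=WWWG F=OOGY D=OBYY B=RRRB
After move 4 (U'): U=WGWW F=BBGY R=OORG B=YGRB L=RROW
Query 1: L[3] = W
Query 2: U[2] = W
Query 3: B[1] = G
Query 4: B[0] = Y
Query 5: U[3] = W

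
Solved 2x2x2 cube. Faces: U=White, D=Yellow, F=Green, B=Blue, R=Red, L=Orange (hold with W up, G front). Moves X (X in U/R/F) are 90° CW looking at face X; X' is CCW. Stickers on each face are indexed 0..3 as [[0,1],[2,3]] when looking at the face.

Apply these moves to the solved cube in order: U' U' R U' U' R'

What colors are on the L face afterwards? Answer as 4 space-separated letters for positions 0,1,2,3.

Answer: R O O O

Derivation:
After move 1 (U'): U=WWWW F=OOGG R=GGRR B=RRBB L=BBOO
After move 2 (U'): U=WWWW F=BBGG R=OORR B=GGBB L=RROO
After move 3 (R): R=RORO U=WBWG F=BYGY D=YBYG B=WGWB
After move 4 (U'): U=BGWW F=RRGY R=BYRO B=ROWB L=WGOO
After move 5 (U'): U=GWBW F=WGGY R=RRRO B=BYWB L=ROOO
After move 6 (R'): R=RORR U=GWBB F=WWGW D=YGYY B=GYBB
Query: L face = ROOO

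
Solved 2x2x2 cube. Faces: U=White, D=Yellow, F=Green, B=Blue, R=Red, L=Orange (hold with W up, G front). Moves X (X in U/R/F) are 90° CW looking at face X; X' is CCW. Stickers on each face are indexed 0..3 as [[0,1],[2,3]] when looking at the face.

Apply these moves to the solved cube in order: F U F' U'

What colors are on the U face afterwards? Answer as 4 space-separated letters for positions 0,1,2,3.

After move 1 (F): F=GGGG U=WWOO R=WRWR D=RRYY L=OYOY
After move 2 (U): U=OWOW F=WRGG R=BBWR B=OYBB L=GGOY
After move 3 (F'): F=RGWG U=OWBW R=RBRR D=GYYY L=GWOO
After move 4 (U'): U=WWOB F=GWWG R=RGRR B=RBBB L=OYOO
Query: U face = WWOB

Answer: W W O B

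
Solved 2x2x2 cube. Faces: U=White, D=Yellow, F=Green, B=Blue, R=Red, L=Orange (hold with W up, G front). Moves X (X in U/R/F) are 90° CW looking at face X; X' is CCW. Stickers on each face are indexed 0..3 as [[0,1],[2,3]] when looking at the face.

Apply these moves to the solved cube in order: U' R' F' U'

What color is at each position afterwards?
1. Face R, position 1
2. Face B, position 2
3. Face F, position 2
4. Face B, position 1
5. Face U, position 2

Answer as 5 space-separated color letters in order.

Answer: W Y O R W

Derivation:
After move 1 (U'): U=WWWW F=OOGG R=GGRR B=RRBB L=BBOO
After move 2 (R'): R=GRGR U=WBWR F=OWGW D=YOYG B=YRYB
After move 3 (F'): F=WWOG U=WBGG R=ORYR D=BOYG L=BROW
After move 4 (U'): U=BGWG F=BROG R=WWYR B=ORYB L=YROW
Query 1: R[1] = W
Query 2: B[2] = Y
Query 3: F[2] = O
Query 4: B[1] = R
Query 5: U[2] = W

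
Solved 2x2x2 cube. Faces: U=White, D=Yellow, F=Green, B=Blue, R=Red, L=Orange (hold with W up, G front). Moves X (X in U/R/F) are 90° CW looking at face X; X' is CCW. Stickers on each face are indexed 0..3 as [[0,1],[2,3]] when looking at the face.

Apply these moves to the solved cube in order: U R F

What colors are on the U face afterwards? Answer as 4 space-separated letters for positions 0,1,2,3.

After move 1 (U): U=WWWW F=RRGG R=BBRR B=OOBB L=GGOO
After move 2 (R): R=RBRB U=WRWG F=RYGY D=YBYO B=WOWB
After move 3 (F): F=GRYY U=WROG R=WBGB D=RRYO L=GYOB
Query: U face = WROG

Answer: W R O G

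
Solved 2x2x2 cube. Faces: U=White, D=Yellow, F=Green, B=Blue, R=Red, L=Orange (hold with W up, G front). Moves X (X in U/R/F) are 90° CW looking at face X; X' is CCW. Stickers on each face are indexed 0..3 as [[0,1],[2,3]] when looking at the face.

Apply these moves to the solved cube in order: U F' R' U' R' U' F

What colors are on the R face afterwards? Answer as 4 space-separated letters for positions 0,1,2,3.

Answer: B O W Y

Derivation:
After move 1 (U): U=WWWW F=RRGG R=BBRR B=OOBB L=GGOO
After move 2 (F'): F=RGRG U=WWBR R=YBYR D=GOYY L=GWOW
After move 3 (R'): R=BRYY U=WBBO F=RWRR D=GGYG B=YOOB
After move 4 (U'): U=BOWB F=GWRR R=RWYY B=BROB L=YOOW
After move 5 (R'): R=WYRY U=BOWB F=GORB D=GWYR B=GRGB
After move 6 (U'): U=OBBW F=YORB R=GORY B=WYGB L=GROW
After move 7 (F): F=RYBO U=OBWR R=BOWY D=RGYR L=GGOW
Query: R face = BOWY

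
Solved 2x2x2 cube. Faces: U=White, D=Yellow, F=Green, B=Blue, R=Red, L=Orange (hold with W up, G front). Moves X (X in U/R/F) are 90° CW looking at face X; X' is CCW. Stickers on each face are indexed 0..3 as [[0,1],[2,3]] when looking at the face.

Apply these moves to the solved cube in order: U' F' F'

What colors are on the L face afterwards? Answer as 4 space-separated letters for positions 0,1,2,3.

After move 1 (U'): U=WWWW F=OOGG R=GGRR B=RRBB L=BBOO
After move 2 (F'): F=OGOG U=WWGR R=YGYR D=BOYY L=BWOW
After move 3 (F'): F=GGOO U=WWYY R=OGBR D=WWYY L=BROG
Query: L face = BROG

Answer: B R O G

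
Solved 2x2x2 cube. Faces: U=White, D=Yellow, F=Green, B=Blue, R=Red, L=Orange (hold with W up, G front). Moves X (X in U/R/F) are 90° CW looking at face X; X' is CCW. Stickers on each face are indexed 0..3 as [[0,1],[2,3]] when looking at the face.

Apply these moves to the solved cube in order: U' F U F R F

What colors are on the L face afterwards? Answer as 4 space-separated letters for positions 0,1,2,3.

Answer: G W O B

Derivation:
After move 1 (U'): U=WWWW F=OOGG R=GGRR B=RRBB L=BBOO
After move 2 (F): F=GOGO U=WWOB R=WGWR D=RGYY L=BYOY
After move 3 (U): U=OWBW F=WGGO R=RRWR B=BYBB L=GOOY
After move 4 (F): F=GWOG U=OWYO R=BRWR D=WRYY L=GROG
After move 5 (R): R=WBRR U=OWYG F=GROY D=WBYB B=OYWB
After move 6 (F): F=OGYR U=OWGR R=YBGR D=RWYB L=GWOB
Query: L face = GWOB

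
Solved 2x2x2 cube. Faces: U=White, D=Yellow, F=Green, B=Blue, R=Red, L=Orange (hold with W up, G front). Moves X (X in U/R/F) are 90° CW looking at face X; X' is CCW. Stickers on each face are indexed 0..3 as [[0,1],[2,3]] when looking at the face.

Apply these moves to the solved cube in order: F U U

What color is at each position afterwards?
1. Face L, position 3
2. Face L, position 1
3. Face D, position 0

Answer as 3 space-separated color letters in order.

Answer: Y R R

Derivation:
After move 1 (F): F=GGGG U=WWOO R=WRWR D=RRYY L=OYOY
After move 2 (U): U=OWOW F=WRGG R=BBWR B=OYBB L=GGOY
After move 3 (U): U=OOWW F=BBGG R=OYWR B=GGBB L=WROY
Query 1: L[3] = Y
Query 2: L[1] = R
Query 3: D[0] = R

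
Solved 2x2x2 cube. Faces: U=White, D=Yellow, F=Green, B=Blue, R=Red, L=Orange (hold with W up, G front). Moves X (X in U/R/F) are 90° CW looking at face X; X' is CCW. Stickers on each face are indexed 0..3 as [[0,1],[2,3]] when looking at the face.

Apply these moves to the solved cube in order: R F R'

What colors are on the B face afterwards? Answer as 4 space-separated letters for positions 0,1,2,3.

Answer: B B R B

Derivation:
After move 1 (R): R=RRRR U=WGWG F=GYGY D=YBYB B=WBWB
After move 2 (F): F=GGYY U=WGOO R=WRGR D=RRYB L=OYOB
After move 3 (R'): R=RRWG U=WWOW F=GGYO D=RGYY B=BBRB
Query: B face = BBRB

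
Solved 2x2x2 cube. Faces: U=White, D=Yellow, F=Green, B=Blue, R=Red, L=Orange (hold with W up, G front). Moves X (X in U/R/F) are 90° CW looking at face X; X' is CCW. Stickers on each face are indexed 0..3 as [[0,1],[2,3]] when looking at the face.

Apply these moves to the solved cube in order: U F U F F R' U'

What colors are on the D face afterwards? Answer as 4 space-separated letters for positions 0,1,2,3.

Answer: W G Y W

Derivation:
After move 1 (U): U=WWWW F=RRGG R=BBRR B=OOBB L=GGOO
After move 2 (F): F=GRGR U=WWOG R=WBWR D=RBYY L=GYOY
After move 3 (U): U=OWGW F=WBGR R=OOWR B=GYBB L=GROY
After move 4 (F): F=GWRB U=OWYR R=GOWR D=WOYY L=GROB
After move 5 (F): F=RGBW U=OWBR R=YORR D=WGYY L=GWOO
After move 6 (R'): R=ORYR U=OBBG F=RWBR D=WGYW B=YYGB
After move 7 (U'): U=BGOB F=GWBR R=RWYR B=ORGB L=YYOO
Query: D face = WGYW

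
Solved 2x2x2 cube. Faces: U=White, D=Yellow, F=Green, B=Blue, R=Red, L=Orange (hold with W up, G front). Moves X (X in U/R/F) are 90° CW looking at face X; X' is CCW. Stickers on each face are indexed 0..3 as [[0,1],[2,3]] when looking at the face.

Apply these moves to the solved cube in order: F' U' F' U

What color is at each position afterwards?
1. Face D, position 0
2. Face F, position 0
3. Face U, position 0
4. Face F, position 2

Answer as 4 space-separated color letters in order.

After move 1 (F'): F=GGGG U=WWRR R=YRYR D=OOYY L=OWOW
After move 2 (U'): U=WRWR F=OWGG R=GGYR B=YRBB L=BBOW
After move 3 (F'): F=WGOG U=WRGY R=OGOR D=BWYY L=BROW
After move 4 (U): U=GWYR F=OGOG R=YROR B=BRBB L=WGOW
Query 1: D[0] = B
Query 2: F[0] = O
Query 3: U[0] = G
Query 4: F[2] = O

Answer: B O G O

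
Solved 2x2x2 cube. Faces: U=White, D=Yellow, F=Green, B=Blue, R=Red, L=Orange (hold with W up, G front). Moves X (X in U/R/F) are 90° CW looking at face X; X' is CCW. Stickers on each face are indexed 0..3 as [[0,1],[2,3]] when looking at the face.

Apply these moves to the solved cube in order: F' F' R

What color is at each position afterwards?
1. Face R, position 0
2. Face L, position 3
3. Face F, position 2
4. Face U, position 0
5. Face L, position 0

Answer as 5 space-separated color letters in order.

Answer: O R G W O

Derivation:
After move 1 (F'): F=GGGG U=WWRR R=YRYR D=OOYY L=OWOW
After move 2 (F'): F=GGGG U=WWYY R=OROR D=WWYY L=OROR
After move 3 (R): R=OORR U=WGYG F=GWGY D=WBYB B=YBWB
Query 1: R[0] = O
Query 2: L[3] = R
Query 3: F[2] = G
Query 4: U[0] = W
Query 5: L[0] = O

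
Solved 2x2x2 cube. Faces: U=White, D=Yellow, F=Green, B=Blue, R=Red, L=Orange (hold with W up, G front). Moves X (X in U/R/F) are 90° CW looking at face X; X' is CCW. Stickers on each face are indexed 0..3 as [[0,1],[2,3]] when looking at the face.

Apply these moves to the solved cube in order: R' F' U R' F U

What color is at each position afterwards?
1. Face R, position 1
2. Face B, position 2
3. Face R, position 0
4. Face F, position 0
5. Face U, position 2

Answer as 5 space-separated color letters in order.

Answer: B O G R W

Derivation:
After move 1 (R'): R=RRRR U=WBWB F=GWGW D=YGYG B=YBYB
After move 2 (F'): F=WWGG U=WBRR R=GRYR D=OOYG L=OBOW
After move 3 (U): U=RWRB F=GRGG R=YBYR B=OBYB L=WWOW
After move 4 (R'): R=BRYY U=RYRO F=GWGB D=ORYG B=GBOB
After move 5 (F): F=GGBW U=RYWW R=RROY D=YBYG L=WOOR
After move 6 (U): U=WRWY F=RRBW R=GBOY B=WOOB L=GGOR
Query 1: R[1] = B
Query 2: B[2] = O
Query 3: R[0] = G
Query 4: F[0] = R
Query 5: U[2] = W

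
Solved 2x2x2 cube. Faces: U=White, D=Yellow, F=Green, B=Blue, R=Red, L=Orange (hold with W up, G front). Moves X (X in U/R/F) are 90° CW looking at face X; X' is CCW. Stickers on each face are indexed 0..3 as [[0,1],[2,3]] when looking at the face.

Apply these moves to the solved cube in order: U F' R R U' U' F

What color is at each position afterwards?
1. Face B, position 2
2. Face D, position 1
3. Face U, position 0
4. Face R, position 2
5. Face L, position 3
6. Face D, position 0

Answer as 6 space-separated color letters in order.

After move 1 (U): U=WWWW F=RRGG R=BBRR B=OOBB L=GGOO
After move 2 (F'): F=RGRG U=WWBR R=YBYR D=GOYY L=GWOW
After move 3 (R): R=YYRB U=WGBG F=RORY D=GBYO B=ROWB
After move 4 (R): R=RYBY U=WOBY F=RBRO D=GWYR B=GOGB
After move 5 (U'): U=OYWB F=GWRO R=RBBY B=RYGB L=GOOW
After move 6 (U'): U=YBOW F=GORO R=GWBY B=RBGB L=RYOW
After move 7 (F): F=RGOO U=YBWY R=OWWY D=BGYR L=RGOW
Query 1: B[2] = G
Query 2: D[1] = G
Query 3: U[0] = Y
Query 4: R[2] = W
Query 5: L[3] = W
Query 6: D[0] = B

Answer: G G Y W W B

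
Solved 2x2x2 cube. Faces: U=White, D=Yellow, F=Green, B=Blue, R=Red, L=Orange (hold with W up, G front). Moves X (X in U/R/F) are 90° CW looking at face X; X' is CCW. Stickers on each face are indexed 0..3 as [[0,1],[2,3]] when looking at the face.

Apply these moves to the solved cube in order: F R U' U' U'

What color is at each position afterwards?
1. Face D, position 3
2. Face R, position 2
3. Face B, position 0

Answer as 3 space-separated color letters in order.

Answer: B R O

Derivation:
After move 1 (F): F=GGGG U=WWOO R=WRWR D=RRYY L=OYOY
After move 2 (R): R=WWRR U=WGOG F=GRGY D=RBYB B=OBWB
After move 3 (U'): U=GGWO F=OYGY R=GRRR B=WWWB L=OBOY
After move 4 (U'): U=GOGW F=OBGY R=OYRR B=GRWB L=WWOY
After move 5 (U'): U=OWGG F=WWGY R=OBRR B=OYWB L=GROY
Query 1: D[3] = B
Query 2: R[2] = R
Query 3: B[0] = O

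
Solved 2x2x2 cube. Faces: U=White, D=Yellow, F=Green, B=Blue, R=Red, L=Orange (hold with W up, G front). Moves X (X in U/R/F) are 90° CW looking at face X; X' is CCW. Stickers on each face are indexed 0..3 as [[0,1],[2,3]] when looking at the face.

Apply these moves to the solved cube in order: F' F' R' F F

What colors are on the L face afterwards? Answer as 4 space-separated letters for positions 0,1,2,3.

Answer: O O O R

Derivation:
After move 1 (F'): F=GGGG U=WWRR R=YRYR D=OOYY L=OWOW
After move 2 (F'): F=GGGG U=WWYY R=OROR D=WWYY L=OROR
After move 3 (R'): R=RROO U=WBYB F=GWGY D=WGYG B=YBWB
After move 4 (F): F=GGYW U=WBRR R=YRBO D=ORYG L=OWOG
After move 5 (F): F=YGWG U=WBGW R=RRRO D=BYYG L=OOOR
Query: L face = OOOR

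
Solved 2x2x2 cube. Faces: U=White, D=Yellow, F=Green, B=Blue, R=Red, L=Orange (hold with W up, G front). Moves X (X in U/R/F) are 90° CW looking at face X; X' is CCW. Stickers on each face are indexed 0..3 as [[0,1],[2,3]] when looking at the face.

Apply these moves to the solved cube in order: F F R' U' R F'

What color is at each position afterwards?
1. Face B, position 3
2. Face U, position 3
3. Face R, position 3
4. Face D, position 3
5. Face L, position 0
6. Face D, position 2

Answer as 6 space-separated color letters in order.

Answer: B O W R Y Y

Derivation:
After move 1 (F): F=GGGG U=WWOO R=WRWR D=RRYY L=OYOY
After move 2 (F): F=GGGG U=WWYY R=OROR D=WWYY L=OROR
After move 3 (R'): R=RROO U=WBYB F=GWGY D=WGYG B=YBWB
After move 4 (U'): U=BBWY F=ORGY R=GWOO B=RRWB L=YBOR
After move 5 (R): R=OGOW U=BRWY F=OGGG D=WWYR B=YRBB
After move 6 (F'): F=GGOG U=BROO R=WGWW D=BRYR L=YYOW
Query 1: B[3] = B
Query 2: U[3] = O
Query 3: R[3] = W
Query 4: D[3] = R
Query 5: L[0] = Y
Query 6: D[2] = Y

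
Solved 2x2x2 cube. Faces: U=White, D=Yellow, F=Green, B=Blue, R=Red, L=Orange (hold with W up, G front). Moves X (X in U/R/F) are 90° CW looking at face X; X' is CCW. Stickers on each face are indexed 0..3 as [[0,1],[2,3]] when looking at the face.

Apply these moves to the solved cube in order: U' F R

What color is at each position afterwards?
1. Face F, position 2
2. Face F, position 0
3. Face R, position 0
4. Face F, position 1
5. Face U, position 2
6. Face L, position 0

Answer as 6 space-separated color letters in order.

After move 1 (U'): U=WWWW F=OOGG R=GGRR B=RRBB L=BBOO
After move 2 (F): F=GOGO U=WWOB R=WGWR D=RGYY L=BYOY
After move 3 (R): R=WWRG U=WOOO F=GGGY D=RBYR B=BRWB
Query 1: F[2] = G
Query 2: F[0] = G
Query 3: R[0] = W
Query 4: F[1] = G
Query 5: U[2] = O
Query 6: L[0] = B

Answer: G G W G O B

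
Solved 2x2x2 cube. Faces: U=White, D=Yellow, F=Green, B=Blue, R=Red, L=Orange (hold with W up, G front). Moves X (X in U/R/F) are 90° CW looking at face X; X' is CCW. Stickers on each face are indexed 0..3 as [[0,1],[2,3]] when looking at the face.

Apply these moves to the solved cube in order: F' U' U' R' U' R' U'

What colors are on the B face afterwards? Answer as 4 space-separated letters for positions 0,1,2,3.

Answer: R Y B B

Derivation:
After move 1 (F'): F=GGGG U=WWRR R=YRYR D=OOYY L=OWOW
After move 2 (U'): U=WRWR F=OWGG R=GGYR B=YRBB L=BBOW
After move 3 (U'): U=RRWW F=BBGG R=OWYR B=GGBB L=YROW
After move 4 (R'): R=WROY U=RBWG F=BRGW D=OBYG B=YGOB
After move 5 (U'): U=BGRW F=YRGW R=BROY B=WROB L=YGOW
After move 6 (R'): R=RYBO U=BORW F=YGGW D=ORYW B=GRBB
After move 7 (U'): U=OWBR F=YGGW R=YGBO B=RYBB L=GROW
Query: B face = RYBB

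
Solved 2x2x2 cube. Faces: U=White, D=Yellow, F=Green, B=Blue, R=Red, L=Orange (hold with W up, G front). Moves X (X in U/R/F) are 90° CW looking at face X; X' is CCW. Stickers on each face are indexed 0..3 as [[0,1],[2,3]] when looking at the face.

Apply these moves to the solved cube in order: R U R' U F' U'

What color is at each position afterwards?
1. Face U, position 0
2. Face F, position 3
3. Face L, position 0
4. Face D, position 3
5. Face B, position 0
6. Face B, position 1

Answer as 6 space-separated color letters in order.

After move 1 (R): R=RRRR U=WGWG F=GYGY D=YBYB B=WBWB
After move 2 (U): U=WWGG F=RRGY R=WBRR B=OOWB L=GYOO
After move 3 (R'): R=BRWR U=WWGO F=RWGG D=YRYY B=BOBB
After move 4 (U): U=GWOW F=BRGG R=BOWR B=GYBB L=RWOO
After move 5 (F'): F=RGBG U=GWBW R=ROYR D=WOYY L=RWOO
After move 6 (U'): U=WWGB F=RWBG R=RGYR B=ROBB L=GYOO
Query 1: U[0] = W
Query 2: F[3] = G
Query 3: L[0] = G
Query 4: D[3] = Y
Query 5: B[0] = R
Query 6: B[1] = O

Answer: W G G Y R O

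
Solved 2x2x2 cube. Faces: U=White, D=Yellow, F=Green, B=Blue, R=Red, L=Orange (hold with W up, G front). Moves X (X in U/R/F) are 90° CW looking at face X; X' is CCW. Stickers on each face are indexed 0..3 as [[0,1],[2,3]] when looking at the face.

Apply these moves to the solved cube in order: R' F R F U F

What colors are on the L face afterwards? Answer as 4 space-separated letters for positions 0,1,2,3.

Answer: W R O B

Derivation:
After move 1 (R'): R=RRRR U=WBWB F=GWGW D=YGYG B=YBYB
After move 2 (F): F=GGWW U=WBOO R=WRBR D=RRYG L=OYOG
After move 3 (R): R=BWRR U=WGOW F=GRWG D=RYYY B=OBBB
After move 4 (F): F=WGGR U=WGGY R=OWWR D=RBYY L=OROY
After move 5 (U): U=GWYG F=OWGR R=OBWR B=ORBB L=WGOY
After move 6 (F): F=GORW U=GWYG R=YBGR D=WOYY L=WROB
Query: L face = WROB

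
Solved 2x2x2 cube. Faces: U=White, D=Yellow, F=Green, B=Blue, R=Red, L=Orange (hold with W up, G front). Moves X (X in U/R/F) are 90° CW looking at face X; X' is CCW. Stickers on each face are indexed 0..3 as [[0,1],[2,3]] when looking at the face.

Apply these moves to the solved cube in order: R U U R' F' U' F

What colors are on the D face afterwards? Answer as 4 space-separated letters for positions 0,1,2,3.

After move 1 (R): R=RRRR U=WGWG F=GYGY D=YBYB B=WBWB
After move 2 (U): U=WWGG F=RRGY R=WBRR B=OOWB L=GYOO
After move 3 (U): U=GWGW F=WBGY R=OORR B=GYWB L=RROO
After move 4 (R'): R=OROR U=GWGG F=WWGW D=YBYY B=BYBB
After move 5 (F'): F=WWWG U=GWOO R=BRYR D=ROYY L=RGOG
After move 6 (U'): U=WOGO F=RGWG R=WWYR B=BRBB L=BYOG
After move 7 (F): F=WRGG U=WOGY R=GWOR D=YWYY L=BROO
Query: D face = YWYY

Answer: Y W Y Y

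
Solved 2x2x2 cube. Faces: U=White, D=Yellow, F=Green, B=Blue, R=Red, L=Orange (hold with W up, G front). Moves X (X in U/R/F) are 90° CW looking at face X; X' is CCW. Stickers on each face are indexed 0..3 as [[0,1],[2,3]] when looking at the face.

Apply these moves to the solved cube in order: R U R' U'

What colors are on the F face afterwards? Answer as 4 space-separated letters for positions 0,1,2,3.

Answer: G Y G G

Derivation:
After move 1 (R): R=RRRR U=WGWG F=GYGY D=YBYB B=WBWB
After move 2 (U): U=WWGG F=RRGY R=WBRR B=OOWB L=GYOO
After move 3 (R'): R=BRWR U=WWGO F=RWGG D=YRYY B=BOBB
After move 4 (U'): U=WOWG F=GYGG R=RWWR B=BRBB L=BOOO
Query: F face = GYGG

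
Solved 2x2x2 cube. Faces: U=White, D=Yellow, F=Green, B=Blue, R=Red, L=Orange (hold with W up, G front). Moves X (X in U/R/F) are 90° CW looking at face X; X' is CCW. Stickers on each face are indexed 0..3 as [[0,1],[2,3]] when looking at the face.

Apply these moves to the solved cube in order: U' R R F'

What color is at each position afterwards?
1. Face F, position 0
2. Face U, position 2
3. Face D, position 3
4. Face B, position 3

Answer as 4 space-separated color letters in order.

After move 1 (U'): U=WWWW F=OOGG R=GGRR B=RRBB L=BBOO
After move 2 (R): R=RGRG U=WOWG F=OYGY D=YBYR B=WRWB
After move 3 (R): R=RRGG U=WYWY F=OBGR D=YWYW B=GROB
After move 4 (F'): F=BROG U=WYRG R=WRYG D=BOYW L=BYOW
Query 1: F[0] = B
Query 2: U[2] = R
Query 3: D[3] = W
Query 4: B[3] = B

Answer: B R W B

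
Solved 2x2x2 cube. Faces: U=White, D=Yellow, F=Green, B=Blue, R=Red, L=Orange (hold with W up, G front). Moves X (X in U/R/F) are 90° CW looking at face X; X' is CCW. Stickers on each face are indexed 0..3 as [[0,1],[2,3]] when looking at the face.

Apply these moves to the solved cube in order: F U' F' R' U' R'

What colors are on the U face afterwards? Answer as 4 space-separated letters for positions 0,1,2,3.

After move 1 (F): F=GGGG U=WWOO R=WRWR D=RRYY L=OYOY
After move 2 (U'): U=WOWO F=OYGG R=GGWR B=WRBB L=BBOY
After move 3 (F'): F=YGOG U=WOGW R=RGRR D=BYYY L=BOOW
After move 4 (R'): R=GRRR U=WBGW F=YOOW D=BGYG B=YRYB
After move 5 (U'): U=BWWG F=BOOW R=YORR B=GRYB L=YROW
After move 6 (R'): R=ORYR U=BYWG F=BWOG D=BOYW B=GRGB
Query: U face = BYWG

Answer: B Y W G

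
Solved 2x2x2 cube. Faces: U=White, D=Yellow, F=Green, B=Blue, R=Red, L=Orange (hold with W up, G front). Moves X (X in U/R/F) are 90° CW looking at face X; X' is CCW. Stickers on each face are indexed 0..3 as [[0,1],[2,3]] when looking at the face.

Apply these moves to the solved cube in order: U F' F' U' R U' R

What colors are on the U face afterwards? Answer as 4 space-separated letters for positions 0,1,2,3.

Answer: R O W Y

Derivation:
After move 1 (U): U=WWWW F=RRGG R=BBRR B=OOBB L=GGOO
After move 2 (F'): F=RGRG U=WWBR R=YBYR D=GOYY L=GWOW
After move 3 (F'): F=GGRR U=WWYY R=OBGR D=WWYY L=GROB
After move 4 (U'): U=WYWY F=GRRR R=GGGR B=OBBB L=OOOB
After move 5 (R): R=GGRG U=WRWR F=GWRY D=WBYO B=YBYB
After move 6 (U'): U=RRWW F=OORY R=GWRG B=GGYB L=YBOB
After move 7 (R): R=RGGW U=ROWY F=OBRO D=WYYG B=WGRB
Query: U face = ROWY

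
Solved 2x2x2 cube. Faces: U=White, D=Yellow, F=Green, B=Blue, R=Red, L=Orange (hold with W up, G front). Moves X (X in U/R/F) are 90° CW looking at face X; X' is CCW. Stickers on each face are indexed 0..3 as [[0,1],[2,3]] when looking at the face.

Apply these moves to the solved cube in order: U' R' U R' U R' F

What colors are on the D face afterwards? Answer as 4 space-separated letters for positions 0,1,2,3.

After move 1 (U'): U=WWWW F=OOGG R=GGRR B=RRBB L=BBOO
After move 2 (R'): R=GRGR U=WBWR F=OWGW D=YOYG B=YRYB
After move 3 (U): U=WWRB F=GRGW R=YRGR B=BBYB L=OWOO
After move 4 (R'): R=RRYG U=WYRB F=GWGB D=YRYW B=GBOB
After move 5 (U): U=RWBY F=RRGB R=GBYG B=OWOB L=GWOO
After move 6 (R'): R=BGGY U=ROBO F=RWGY D=YRYB B=WWRB
After move 7 (F): F=GRYW U=ROOW R=BGOY D=GBYB L=GYOR
Query: D face = GBYB

Answer: G B Y B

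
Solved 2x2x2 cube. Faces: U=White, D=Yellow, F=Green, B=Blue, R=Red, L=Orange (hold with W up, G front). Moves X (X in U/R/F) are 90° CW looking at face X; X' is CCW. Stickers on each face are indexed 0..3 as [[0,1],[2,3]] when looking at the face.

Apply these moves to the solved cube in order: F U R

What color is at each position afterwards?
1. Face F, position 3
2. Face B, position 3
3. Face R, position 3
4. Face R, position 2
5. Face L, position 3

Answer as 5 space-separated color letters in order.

After move 1 (F): F=GGGG U=WWOO R=WRWR D=RRYY L=OYOY
After move 2 (U): U=OWOW F=WRGG R=BBWR B=OYBB L=GGOY
After move 3 (R): R=WBRB U=OROG F=WRGY D=RBYO B=WYWB
Query 1: F[3] = Y
Query 2: B[3] = B
Query 3: R[3] = B
Query 4: R[2] = R
Query 5: L[3] = Y

Answer: Y B B R Y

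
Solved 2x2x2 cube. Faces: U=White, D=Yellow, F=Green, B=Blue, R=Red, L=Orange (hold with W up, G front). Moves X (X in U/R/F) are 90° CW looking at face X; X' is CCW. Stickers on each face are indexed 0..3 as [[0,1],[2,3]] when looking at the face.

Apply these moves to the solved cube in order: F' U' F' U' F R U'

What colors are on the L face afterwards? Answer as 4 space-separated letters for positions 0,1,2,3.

After move 1 (F'): F=GGGG U=WWRR R=YRYR D=OOYY L=OWOW
After move 2 (U'): U=WRWR F=OWGG R=GGYR B=YRBB L=BBOW
After move 3 (F'): F=WGOG U=WRGY R=OGOR D=BWYY L=BROW
After move 4 (U'): U=RYWG F=BROG R=WGOR B=OGBB L=YROW
After move 5 (F): F=OBGR U=RYWR R=WGGR D=OWYY L=YBOW
After move 6 (R): R=GWRG U=RBWR F=OWGY D=OBYO B=RGYB
After move 7 (U'): U=BRRW F=YBGY R=OWRG B=GWYB L=RGOW
Query: L face = RGOW

Answer: R G O W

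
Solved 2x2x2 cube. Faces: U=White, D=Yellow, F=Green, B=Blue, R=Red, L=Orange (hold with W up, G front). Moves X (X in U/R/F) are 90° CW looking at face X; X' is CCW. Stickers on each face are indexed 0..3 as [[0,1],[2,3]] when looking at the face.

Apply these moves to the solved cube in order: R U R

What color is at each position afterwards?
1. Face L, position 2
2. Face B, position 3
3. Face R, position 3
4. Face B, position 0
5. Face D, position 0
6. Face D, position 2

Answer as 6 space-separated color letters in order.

After move 1 (R): R=RRRR U=WGWG F=GYGY D=YBYB B=WBWB
After move 2 (U): U=WWGG F=RRGY R=WBRR B=OOWB L=GYOO
After move 3 (R): R=RWRB U=WRGY F=RBGB D=YWYO B=GOWB
Query 1: L[2] = O
Query 2: B[3] = B
Query 3: R[3] = B
Query 4: B[0] = G
Query 5: D[0] = Y
Query 6: D[2] = Y

Answer: O B B G Y Y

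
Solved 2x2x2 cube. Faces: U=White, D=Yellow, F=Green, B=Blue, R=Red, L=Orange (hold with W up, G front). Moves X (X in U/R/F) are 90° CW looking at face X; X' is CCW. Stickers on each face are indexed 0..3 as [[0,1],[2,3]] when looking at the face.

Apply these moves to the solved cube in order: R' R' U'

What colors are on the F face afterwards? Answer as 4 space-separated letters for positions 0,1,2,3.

After move 1 (R'): R=RRRR U=WBWB F=GWGW D=YGYG B=YBYB
After move 2 (R'): R=RRRR U=WYWY F=GBGB D=YWYW B=GBGB
After move 3 (U'): U=YYWW F=OOGB R=GBRR B=RRGB L=GBOO
Query: F face = OOGB

Answer: O O G B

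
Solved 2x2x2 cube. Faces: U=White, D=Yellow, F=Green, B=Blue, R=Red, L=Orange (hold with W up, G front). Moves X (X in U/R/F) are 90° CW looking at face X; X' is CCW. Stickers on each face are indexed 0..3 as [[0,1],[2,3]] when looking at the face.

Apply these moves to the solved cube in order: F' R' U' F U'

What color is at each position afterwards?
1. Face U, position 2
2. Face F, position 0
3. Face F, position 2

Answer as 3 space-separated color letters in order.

Answer: B Y R

Derivation:
After move 1 (F'): F=GGGG U=WWRR R=YRYR D=OOYY L=OWOW
After move 2 (R'): R=RRYY U=WBRB F=GWGR D=OGYG B=YBOB
After move 3 (U'): U=BBWR F=OWGR R=GWYY B=RROB L=YBOW
After move 4 (F): F=GORW U=BBWB R=WWRY D=YGYG L=YOOG
After move 5 (U'): U=BBBW F=YORW R=GORY B=WWOB L=RROG
Query 1: U[2] = B
Query 2: F[0] = Y
Query 3: F[2] = R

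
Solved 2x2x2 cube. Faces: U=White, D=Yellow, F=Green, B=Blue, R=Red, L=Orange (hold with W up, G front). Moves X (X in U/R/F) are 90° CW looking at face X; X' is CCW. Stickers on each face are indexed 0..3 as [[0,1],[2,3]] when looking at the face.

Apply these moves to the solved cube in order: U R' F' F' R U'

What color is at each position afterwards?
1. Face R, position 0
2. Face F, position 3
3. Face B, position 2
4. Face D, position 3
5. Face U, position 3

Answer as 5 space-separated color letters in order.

After move 1 (U): U=WWWW F=RRGG R=BBRR B=OOBB L=GGOO
After move 2 (R'): R=BRBR U=WBWO F=RWGW D=YRYG B=YOYB
After move 3 (F'): F=WWRG U=WBBB R=RRYR D=GOYG L=GOOW
After move 4 (F'): F=WGWR U=WBRY R=ORGR D=OWYG L=GBOB
After move 5 (R): R=GORR U=WGRR F=WWWG D=OYYY B=YOBB
After move 6 (U'): U=GRWR F=GBWG R=WWRR B=GOBB L=YOOB
Query 1: R[0] = W
Query 2: F[3] = G
Query 3: B[2] = B
Query 4: D[3] = Y
Query 5: U[3] = R

Answer: W G B Y R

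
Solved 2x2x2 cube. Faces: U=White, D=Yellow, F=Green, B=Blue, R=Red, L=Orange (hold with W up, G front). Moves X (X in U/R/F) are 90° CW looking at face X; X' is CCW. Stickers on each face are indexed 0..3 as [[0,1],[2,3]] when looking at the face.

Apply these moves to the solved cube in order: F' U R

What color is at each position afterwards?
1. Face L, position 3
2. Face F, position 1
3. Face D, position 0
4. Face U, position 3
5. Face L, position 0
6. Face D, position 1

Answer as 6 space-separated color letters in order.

Answer: W O O G G B

Derivation:
After move 1 (F'): F=GGGG U=WWRR R=YRYR D=OOYY L=OWOW
After move 2 (U): U=RWRW F=YRGG R=BBYR B=OWBB L=GGOW
After move 3 (R): R=YBRB U=RRRG F=YOGY D=OBYO B=WWWB
Query 1: L[3] = W
Query 2: F[1] = O
Query 3: D[0] = O
Query 4: U[3] = G
Query 5: L[0] = G
Query 6: D[1] = B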